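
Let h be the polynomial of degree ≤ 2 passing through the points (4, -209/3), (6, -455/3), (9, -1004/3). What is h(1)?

Write h(u) = au^2 + bu + c. Substituting each data point gives a linear system:
  16a + 4b + c = -209/3
  36a + 6b + c = -455/3
  81a + 9b + c = -1004/3
Solving the system yields a = -4, b = -1, c = -5/3.
So h(u) = -4u² - u - 5/3.
Then h(1) = -20/3.

-20/3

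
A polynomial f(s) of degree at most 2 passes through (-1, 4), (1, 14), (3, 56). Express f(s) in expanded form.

Using the Lagrange interpolation formula with nodes -1, 1, 3:
  L_0(s) = (s - 1)(s - 3) / 8
  L_1(s) = (s + 1)(s - 3) / -4
  L_2(s) = (s + 1)(s - 1) / 8
Then f(s) = 4·L_0(s) + 14·L_1(s) + 56·L_2(s).
Expanding and collecting terms gives f(s) = 4s^2 + 5s + 5.
Check: f(1) = 14. ✓

f(s) = 4s^2 + 5s + 5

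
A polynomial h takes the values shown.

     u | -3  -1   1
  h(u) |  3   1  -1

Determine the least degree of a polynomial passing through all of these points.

Divided differences on the nodes -3, -1, 1:
  order 0: 3  1  -1
  order 1: -1  -1
  order 2: 0
The order-1 divided differences are all -1 (nonzero) and every higher order vanishes, so the data lies on a polynomial of degree exactly 1.

1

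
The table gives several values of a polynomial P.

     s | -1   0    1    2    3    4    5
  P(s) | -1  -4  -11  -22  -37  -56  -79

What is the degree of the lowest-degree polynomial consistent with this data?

2

Forward differences of the values at s = -1, 0, 1, 2, 3, 4, 5:
  P  : -1  -4  -11  -22  -37  -56  -79
  Δ  : -3  -7  -11  -15  -19  -23
  Δ^2: -4  -4  -4  -4  -4
  Δ^3: 0  0  0  0
  Δ^4: 0  0  0
  Δ^5: 0  0
  Δ^6: 0
The second differences are constant (-4) and nonzero, while all higher differences vanish, so the minimal degree is 2.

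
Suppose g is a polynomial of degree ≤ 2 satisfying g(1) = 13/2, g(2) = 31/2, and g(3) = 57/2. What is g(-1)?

1/2

Using the Lagrange interpolation formula with nodes 1, 2, 3:
  L_0(u) = (u - 2)(u - 3) / 2
  L_1(u) = (u - 1)(u - 3) / -1
  L_2(u) = (u - 1)(u - 2) / 2
Then g(u) = 13/2·L_0(u) + 31/2·L_1(u) + 57/2·L_2(u).
Expanding and collecting terms gives g(u) = 2u^2 + 3u + 3/2.
Evaluating at u = -1: g(-1) = 1/2.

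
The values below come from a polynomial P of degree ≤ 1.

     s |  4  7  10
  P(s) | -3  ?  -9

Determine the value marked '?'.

On equispaced nodes a degree-1 polynomial has vanishing second forward difference, so
  P(4) - 2·P(7) + P(10) = 0.
Substituting the known values and solving for P(7):
  -2·P(7) = 12
  P(7) = -6.

-6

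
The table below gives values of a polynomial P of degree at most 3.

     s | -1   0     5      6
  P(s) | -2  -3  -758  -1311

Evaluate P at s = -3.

Using the Lagrange interpolation formula with nodes -1, 0, 5, 6:
  L_0(s) = s(s - 5)(s - 6) / -42
  L_1(s) = (s + 1)(s - 5)(s - 6) / 30
  L_2(s) = (s + 1)s(s - 6) / -30
  L_3(s) = (s + 1)s(s - 5) / 42
Then P(s) = -2·L_0(s) - 3·L_1(s) - 758·L_2(s) - 1311·L_3(s).
Expanding and collecting terms gives P(s) = -6s³ - s² + 4s - 3.
Evaluating at s = -3: P(-3) = 138.

138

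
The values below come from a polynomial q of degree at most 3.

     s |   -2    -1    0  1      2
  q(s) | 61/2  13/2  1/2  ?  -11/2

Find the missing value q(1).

On equispaced nodes a degree-3 polynomial has vanishing fourth forward difference, so
  q(-2) - 4·q(-1) + 6·q(0) - 4·q(1) + q(2) = 0.
Substituting the known values and solving for q(1):
  -4·q(1) = -2
  q(1) = 1/2.

1/2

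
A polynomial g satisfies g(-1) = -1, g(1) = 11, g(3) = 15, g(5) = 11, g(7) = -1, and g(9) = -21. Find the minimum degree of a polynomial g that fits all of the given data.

Forward differences of the values at u = -1, 1, 3, 5, 7, 9:
  g  : -1  11  15  11  -1  -21
  Δ  : 12  4  -4  -12  -20
  Δ^2: -8  -8  -8  -8
  Δ^3: 0  0  0
  Δ^4: 0  0
  Δ^5: 0
The second differences are constant (-8) and nonzero, while all higher differences vanish, so the minimal degree is 2.

2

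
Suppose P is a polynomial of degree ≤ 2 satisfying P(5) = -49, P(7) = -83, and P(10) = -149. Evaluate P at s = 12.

Using the Lagrange interpolation formula with nodes 5, 7, 10:
  L_0(s) = (s - 7)(s - 10) / 10
  L_1(s) = (s - 5)(s - 10) / -6
  L_2(s) = (s - 5)(s - 7) / 15
Then P(s) = -49·L_0(s) - 83·L_1(s) - 149·L_2(s).
Expanding and collecting terms gives P(s) = -s² - 5s + 1.
Evaluating at s = 12: P(12) = -203.

-203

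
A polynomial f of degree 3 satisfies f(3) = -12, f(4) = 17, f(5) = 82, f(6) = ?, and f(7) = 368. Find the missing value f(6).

195

On equispaced nodes a degree-3 polynomial has vanishing fourth forward difference, so
  f(3) - 4·f(4) + 6·f(5) - 4·f(6) + f(7) = 0.
Substituting the known values and solving for f(6):
  -4·f(6) = -780
  f(6) = 195.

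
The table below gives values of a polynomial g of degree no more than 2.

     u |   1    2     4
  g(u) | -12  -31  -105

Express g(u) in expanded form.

Write g(u) = au^2 + bu + c. Substituting each data point gives a linear system:
  a + b + c = -12
  4a + 2b + c = -31
  16a + 4b + c = -105
Solving the system yields a = -6, b = -1, c = -5.
So g(u) = -6u^2 - u - 5.
Check: g(1) = -12. ✓

g(u) = -6u^2 - u - 5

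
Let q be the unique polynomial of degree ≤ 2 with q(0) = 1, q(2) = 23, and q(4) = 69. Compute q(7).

Using the Lagrange interpolation formula with nodes 0, 2, 4:
  L_0(u) = (u - 2)(u - 4) / 8
  L_1(u) = u(u - 4) / -4
  L_2(u) = u(u - 2) / 8
Then q(u) = 1·L_0(u) + 23·L_1(u) + 69·L_2(u).
Expanding and collecting terms gives q(u) = 3u^2 + 5u + 1.
Evaluating at u = 7: q(7) = 183.

183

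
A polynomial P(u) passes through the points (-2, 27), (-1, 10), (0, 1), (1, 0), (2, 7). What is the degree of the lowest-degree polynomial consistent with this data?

Forward differences of the values at u = -2, -1, 0, 1, 2:
  P  : 27  10  1  0  7
  Δ  : -17  -9  -1  7
  Δ^2: 8  8  8
  Δ^3: 0  0
  Δ^4: 0
The second differences are constant (8) and nonzero, while all higher differences vanish, so the minimal degree is 2.

2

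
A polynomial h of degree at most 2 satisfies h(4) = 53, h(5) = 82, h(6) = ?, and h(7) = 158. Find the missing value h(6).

The 3 known points determine the degree-2 polynomial uniquely.
Write h(s) = as^2 + bs + c. Substituting each data point gives a linear system:
  16a + 4b + c = 53
  25a + 5b + c = 82
  49a + 7b + c = 158
Solving the system yields a = 3, b = 2, c = -3.
So h(s) = 3s^2 + 2s - 3.
Then h(6) = 117.

117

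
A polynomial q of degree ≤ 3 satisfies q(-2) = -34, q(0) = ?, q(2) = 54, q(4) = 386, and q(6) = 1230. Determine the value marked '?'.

On equispaced nodes a degree-3 polynomial has vanishing fourth forward difference, so
  q(-2) - 4·q(0) + 6·q(2) - 4·q(4) + q(6) = 0.
Substituting the known values and solving for q(0):
  -4·q(0) = 24
  q(0) = -6.

-6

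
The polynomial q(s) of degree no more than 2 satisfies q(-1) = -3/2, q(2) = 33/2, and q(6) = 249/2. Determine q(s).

q(s) = 3s^2 + 3s - 3/2

Using the Lagrange interpolation formula with nodes -1, 2, 6:
  L_0(s) = (s - 2)(s - 6) / 21
  L_1(s) = (s + 1)(s - 6) / -12
  L_2(s) = (s + 1)(s - 2) / 28
Then q(s) = -3/2·L_0(s) + 33/2·L_1(s) + 249/2·L_2(s).
Expanding and collecting terms gives q(s) = 3s² + 3s - 3/2.
Check: q(2) = 33/2. ✓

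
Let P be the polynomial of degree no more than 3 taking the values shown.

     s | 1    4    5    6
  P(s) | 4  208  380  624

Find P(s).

Using the Lagrange interpolation formula with nodes 1, 4, 5, 6:
  L_0(s) = (s - 4)(s - 5)(s - 6) / -60
  L_1(s) = (s - 1)(s - 5)(s - 6) / 6
  L_2(s) = (s - 1)(s - 4)(s - 6) / -4
  L_3(s) = (s - 1)(s - 4)(s - 5) / 10
Then P(s) = 4·L_0(s) + 208·L_1(s) + 380·L_2(s) + 624·L_3(s).
Expanding and collecting terms gives P(s) = 2s^3 + 6s^2 - 4s.
Check: P(5) = 380. ✓

P(s) = 2s^3 + 6s^2 - 4s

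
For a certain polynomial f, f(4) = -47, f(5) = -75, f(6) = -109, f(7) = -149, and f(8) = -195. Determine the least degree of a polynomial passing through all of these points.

Forward differences of the values at s = 4, 5, 6, 7, 8:
  f  : -47  -75  -109  -149  -195
  Δ  : -28  -34  -40  -46
  Δ^2: -6  -6  -6
  Δ^3: 0  0
  Δ^4: 0
The second differences are constant (-6) and nonzero, while all higher differences vanish, so the minimal degree is 2.

2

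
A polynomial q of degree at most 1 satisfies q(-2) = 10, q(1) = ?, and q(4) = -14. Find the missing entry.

On equispaced nodes a degree-1 polynomial has vanishing second forward difference, so
  q(-2) - 2·q(1) + q(4) = 0.
Substituting the known values and solving for q(1):
  -2·q(1) = 4
  q(1) = -2.

-2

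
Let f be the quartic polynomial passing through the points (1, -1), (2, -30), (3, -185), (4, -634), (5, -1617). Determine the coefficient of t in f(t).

Write f(t) = at^4 + bt^3 + ct^2 + dt + e. Substituting each data point gives a linear system:
  a + b + c + d + e = -1
  16a + 8b + 4c + 2d + e = -30
  81a + 27b + 9c + 3d + e = -185
  256a + 64b + 16c + 4d + e = -634
  625a + 125b + 25c + 5d + e = -1617
Solving the system yields a = -3, b = 2, c = 0, d = 2, e = -2.
So f(t) = -3t^4 + 2t^3 + 2t - 2.
The coefficient of t is 2.

2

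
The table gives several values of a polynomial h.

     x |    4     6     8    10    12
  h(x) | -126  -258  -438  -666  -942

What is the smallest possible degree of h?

2

Forward differences of the values at x = 4, 6, 8, 10, 12:
  h  : -126  -258  -438  -666  -942
  Δ  : -132  -180  -228  -276
  Δ^2: -48  -48  -48
  Δ^3: 0  0
  Δ^4: 0
The second differences are constant (-48) and nonzero, while all higher differences vanish, so the minimal degree is 2.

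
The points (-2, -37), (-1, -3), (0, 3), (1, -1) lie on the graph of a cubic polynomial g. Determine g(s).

Using the Lagrange interpolation formula with nodes -2, -1, 0, 1:
  L_0(s) = (s + 1)s(s - 1) / -6
  L_1(s) = (s + 2)s(s - 1) / 2
  L_2(s) = (s + 2)(s + 1)(s - 1) / -2
  L_3(s) = (s + 2)(s + 1)s / 6
Then g(s) = -37·L_0(s) - 3·L_1(s) + 3·L_2(s) - 1·L_3(s).
Expanding and collecting terms gives g(s) = 3s^3 - 5s^2 - 2s + 3.
Check: g(-1) = -3. ✓

g(s) = 3s^3 - 5s^2 - 2s + 3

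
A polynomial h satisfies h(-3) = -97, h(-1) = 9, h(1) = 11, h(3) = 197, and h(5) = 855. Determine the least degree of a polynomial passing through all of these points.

Forward differences of the values at t = -3, -1, 1, 3, 5:
  h  : -97  9  11  197  855
  Δ  : 106  2  186  658
  Δ^2: -104  184  472
  Δ^3: 288  288
  Δ^4: 0
The third differences are constant (288) and nonzero, while all higher differences vanish, so the minimal degree is 3.

3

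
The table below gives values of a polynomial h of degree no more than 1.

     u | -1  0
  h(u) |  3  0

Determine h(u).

Write h(u) = au + b. Substituting each data point gives a linear system:
  -a + b = 3
  b = 0
Solving the system yields a = -3, b = 0.
So h(u) = -3u.
Check: h(0) = 0. ✓

h(u) = -3u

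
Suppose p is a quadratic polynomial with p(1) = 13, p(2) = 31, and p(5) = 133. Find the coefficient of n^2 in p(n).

Write p(n) = an^2 + bn + c. Substituting each data point gives a linear system:
  a + b + c = 13
  4a + 2b + c = 31
  25a + 5b + c = 133
Solving the system yields a = 4, b = 6, c = 3.
So p(n) = 4n^2 + 6n + 3.
The leading coefficient is 4.

4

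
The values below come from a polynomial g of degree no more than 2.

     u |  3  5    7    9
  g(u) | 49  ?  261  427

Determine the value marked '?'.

135

The 3 known points determine the degree-2 polynomial uniquely.
Write g(u) = au^2 + bu + c. Substituting each data point gives a linear system:
  9a + 3b + c = 49
  49a + 7b + c = 261
  81a + 9b + c = 427
Solving the system yields a = 5, b = 3, c = -5.
So g(u) = 5u^2 + 3u - 5.
Then g(5) = 135.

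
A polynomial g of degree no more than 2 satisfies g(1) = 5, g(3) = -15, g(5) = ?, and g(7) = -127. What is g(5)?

-59

The 3 known points determine the degree-2 polynomial uniquely.
Write g(t) = at^2 + bt + c. Substituting each data point gives a linear system:
  a + b + c = 5
  9a + 3b + c = -15
  49a + 7b + c = -127
Solving the system yields a = -3, b = 2, c = 6.
So g(t) = -3t² + 2t + 6.
Then g(5) = -59.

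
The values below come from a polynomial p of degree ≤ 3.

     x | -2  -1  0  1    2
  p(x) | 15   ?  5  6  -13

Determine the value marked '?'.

2

The 4 known points determine the degree-3 polynomial uniquely.
Write p(x) = ax^3 + bx^2 + cx + d. Substituting each data point gives a linear system:
  -8a + 4b - 2c + d = 15
  d = 5
  a + b + c + d = 6
  8a + 4b + 2c + d = -13
Solving the system yields a = -3, b = -1, c = 5, d = 5.
So p(x) = -3x³ - x² + 5x + 5.
Then p(-1) = 2.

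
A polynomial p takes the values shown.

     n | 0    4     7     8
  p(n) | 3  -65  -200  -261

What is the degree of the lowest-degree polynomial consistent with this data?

2

Divided differences on the nodes 0, 4, 7, 8:
  order 0: 3  -65  -200  -261
  order 1: -17  -45  -61
  order 2: -4  -4
  order 3: 0
The order-2 divided differences are all -4 (nonzero) and every higher order vanishes, so the data lies on a polynomial of degree exactly 2.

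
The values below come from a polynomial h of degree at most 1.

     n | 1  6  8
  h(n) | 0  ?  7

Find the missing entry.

The 2 known points determine the degree-1 polynomial uniquely.
Write h(n) = an + b. Substituting each data point gives a linear system:
  a + b = 0
  8a + b = 7
Solving the system yields a = 1, b = -1.
So h(n) = n - 1.
Then h(6) = 5.

5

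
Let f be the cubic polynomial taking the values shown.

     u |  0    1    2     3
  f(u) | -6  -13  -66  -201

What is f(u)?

f(u) = -6u^3 - 5u^2 + 4u - 6

Write f(u) = au^3 + bu^2 + cu + d. Substituting each data point gives a linear system:
  d = -6
  a + b + c + d = -13
  8a + 4b + 2c + d = -66
  27a + 9b + 3c + d = -201
Solving the system yields a = -6, b = -5, c = 4, d = -6.
So f(u) = -6u^3 - 5u^2 + 4u - 6.
Check: f(0) = -6. ✓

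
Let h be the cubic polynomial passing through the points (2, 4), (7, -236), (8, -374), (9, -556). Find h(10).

Write h(s) = as^3 + bs^2 + cs + d. Substituting each data point gives a linear system:
  8a + 4b + 2c + d = 4
  343a + 49b + 7c + d = -236
  512a + 64b + 8c + d = -374
  729a + 81b + 9c + d = -556
Solving the system yields a = -1, b = 2, c = 1, d = 2.
So h(s) = -s³ + 2s² + s + 2.
Then h(10) = -788.

-788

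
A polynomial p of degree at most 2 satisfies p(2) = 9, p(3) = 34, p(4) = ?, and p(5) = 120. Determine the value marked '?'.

71

On equispaced nodes a degree-2 polynomial has vanishing third forward difference, so
  - p(2) + 3·p(3) - 3·p(4) + p(5) = 0.
Substituting the known values and solving for p(4):
  -3·p(4) = -213
  p(4) = 71.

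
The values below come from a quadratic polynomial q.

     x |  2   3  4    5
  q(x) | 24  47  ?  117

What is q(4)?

78

On equispaced nodes a degree-2 polynomial has vanishing third forward difference, so
  - q(2) + 3·q(3) - 3·q(4) + q(5) = 0.
Substituting the known values and solving for q(4):
  -3·q(4) = -234
  q(4) = 78.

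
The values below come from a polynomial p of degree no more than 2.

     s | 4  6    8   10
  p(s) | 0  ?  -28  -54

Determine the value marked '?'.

-10

On equispaced nodes a degree-2 polynomial has vanishing third forward difference, so
  - p(4) + 3·p(6) - 3·p(8) + p(10) = 0.
Substituting the known values and solving for p(6):
  3·p(6) = -30
  p(6) = -10.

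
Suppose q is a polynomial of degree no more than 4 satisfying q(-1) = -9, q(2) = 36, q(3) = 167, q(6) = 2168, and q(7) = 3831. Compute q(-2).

Using the Lagrange interpolation formula with nodes -1, 2, 3, 6, 7:
  L_0(n) = (n - 2)(n - 3)(n - 6)(n - 7) / 672
  L_1(n) = (n + 1)(n - 3)(n - 6)(n - 7) / -60
  L_2(n) = (n + 1)(n - 2)(n - 6)(n - 7) / 48
  L_3(n) = (n + 1)(n - 2)(n - 3)(n - 7) / -84
  L_4(n) = (n + 1)(n - 2)(n - 3)(n - 6) / 160
Then q(n) = -9·L_0(n) + 36·L_1(n) + 167·L_2(n) + 2168·L_3(n) + 3831·L_4(n).
Expanding and collecting terms gives q(n) = n^4 + 5n^3 - 6n^2 + n + 2.
Evaluating at n = -2: q(-2) = -48.

-48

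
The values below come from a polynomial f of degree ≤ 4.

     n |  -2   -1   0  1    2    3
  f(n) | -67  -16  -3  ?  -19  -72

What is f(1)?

-4

On equispaced nodes a degree-4 polynomial has vanishing fifth forward difference, so
  - f(-2) + 5·f(-1) - 10·f(0) + 10·f(1) - 5·f(2) + f(3) = 0.
Substituting the known values and solving for f(1):
  10·f(1) = -40
  f(1) = -4.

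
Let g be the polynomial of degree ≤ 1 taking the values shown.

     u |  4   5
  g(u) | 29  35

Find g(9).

59

Using the Lagrange interpolation formula with nodes 4, 5:
  L_0(u) = (u - 5) / -1
  L_1(u) = (u - 4) / 1
Then g(u) = 29·L_0(u) + 35·L_1(u).
Expanding and collecting terms gives g(u) = 6u + 5.
Evaluating at u = 9: g(9) = 59.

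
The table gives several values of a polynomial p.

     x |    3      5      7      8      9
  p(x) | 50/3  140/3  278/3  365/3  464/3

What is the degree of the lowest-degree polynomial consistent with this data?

2

Divided differences on the nodes 3, 5, 7, 8, 9:
  order 0: 50/3  140/3  278/3  365/3  464/3
  order 1: 15  23  29  33
  order 2: 2  2  2
  order 3: 0  0
  order 4: 0
The order-2 divided differences are all 2 (nonzero) and every higher order vanishes, so the data lies on a polynomial of degree exactly 2.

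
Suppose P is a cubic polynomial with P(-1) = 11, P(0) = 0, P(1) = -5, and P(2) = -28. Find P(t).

P(t) = -4t^3 + 3t^2 - 4t

Using the Lagrange interpolation formula with nodes -1, 0, 1, 2:
  L_0(t) = t(t - 1)(t - 2) / -6
  L_1(t) = (t + 1)(t - 1)(t - 2) / 2
  L_2(t) = (t + 1)t(t - 2) / -2
  L_3(t) = (t + 1)t(t - 1) / 6
Then P(t) = 11·L_0(t) + 0·L_1(t) - 5·L_2(t) - 28·L_3(t).
Expanding and collecting terms gives P(t) = -4t^3 + 3t^2 - 4t.
Check: P(-1) = 11. ✓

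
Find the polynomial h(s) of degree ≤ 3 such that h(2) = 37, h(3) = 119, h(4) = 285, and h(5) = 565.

Write h(s) = as^3 + bs^2 + cs + d. Substituting each data point gives a linear system:
  8a + 4b + 2c + d = 37
  27a + 9b + 3c + d = 119
  64a + 16b + 4c + d = 285
  125a + 25b + 5c + d = 565
Solving the system yields a = 5, b = -3, c = 2, d = 5.
So h(s) = 5s³ - 3s² + 2s + 5.
Check: h(2) = 37. ✓

h(s) = 5s^3 - 3s^2 + 2s + 5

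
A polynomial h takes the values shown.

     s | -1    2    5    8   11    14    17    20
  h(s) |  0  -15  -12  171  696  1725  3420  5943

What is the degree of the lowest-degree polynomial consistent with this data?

Forward differences of the values at s = -1, 2, 5, 8, 11, 14, 17, 20:
  h  : 0  -15  -12  171  696  1725  3420  5943
  Δ  : -15  3  183  525  1029  1695  2523
  Δ^2: 18  180  342  504  666  828
  Δ^3: 162  162  162  162  162
  Δ^4: 0  0  0  0
  Δ^5: 0  0  0
  Δ^6: 0  0
  Δ^7: 0
The third differences are constant (162) and nonzero, while all higher differences vanish, so the minimal degree is 3.

3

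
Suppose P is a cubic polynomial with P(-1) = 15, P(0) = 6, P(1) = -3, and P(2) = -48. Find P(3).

-165

Write P(s) = as^3 + bs^2 + cs + d. Substituting each data point gives a linear system:
  -a + b - c + d = 15
  d = 6
  a + b + c + d = -3
  8a + 4b + 2c + d = -48
Solving the system yields a = -6, b = 0, c = -3, d = 6.
So P(s) = -6s³ - 3s + 6.
Then P(3) = -165.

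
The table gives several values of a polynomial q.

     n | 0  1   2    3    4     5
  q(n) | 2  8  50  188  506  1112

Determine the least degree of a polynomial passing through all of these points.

Forward differences of the values at n = 0, 1, 2, 3, 4, 5:
  q  : 2  8  50  188  506  1112
  Δ  : 6  42  138  318  606
  Δ^2: 36  96  180  288
  Δ^3: 60  84  108
  Δ^4: 24  24
  Δ^5: 0
The fourth differences are constant (24) and nonzero, while all higher differences vanish, so the minimal degree is 4.

4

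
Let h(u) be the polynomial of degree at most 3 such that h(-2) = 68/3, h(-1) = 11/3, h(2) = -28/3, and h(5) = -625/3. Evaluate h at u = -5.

875/3

Write h(u) = au^3 + bu^2 + cu + d. Substituting each data point gives a linear system:
  -8a + 4b - 2c + d = 68/3
  -a + b - c + d = 11/3
  8a + 4b + 2c + d = -28/3
  125a + 25b + 5c + d = -625/3
Solving the system yields a = -2, b = 5/3, c = 0, d = 0.
So h(u) = -2u^3 + (5/3)u^2.
Then h(-5) = 875/3.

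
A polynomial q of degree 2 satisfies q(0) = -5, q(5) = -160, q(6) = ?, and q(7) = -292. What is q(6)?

The 3 known points determine the degree-2 polynomial uniquely.
Write q(u) = au^2 + bu + c. Substituting each data point gives a linear system:
  c = -5
  25a + 5b + c = -160
  49a + 7b + c = -292
Solving the system yields a = -5, b = -6, c = -5.
So q(u) = -5u^2 - 6u - 5.
Then q(6) = -221.

-221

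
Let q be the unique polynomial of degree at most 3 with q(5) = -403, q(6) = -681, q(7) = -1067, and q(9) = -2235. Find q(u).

Using the Lagrange interpolation formula with nodes 5, 6, 7, 9:
  L_0(u) = (u - 6)(u - 7)(u - 9) / -8
  L_1(u) = (u - 5)(u - 7)(u - 9) / 3
  L_2(u) = (u - 5)(u - 6)(u - 9) / -4
  L_3(u) = (u - 5)(u - 6)(u - 7) / 24
Then q(u) = -403·L_0(u) - 681·L_1(u) - 1067·L_2(u) - 2235·L_3(u).
Expanding and collecting terms gives q(u) = -3u³ - 5u - 3.
Check: q(5) = -403. ✓

q(u) = -3u^3 - 5u - 3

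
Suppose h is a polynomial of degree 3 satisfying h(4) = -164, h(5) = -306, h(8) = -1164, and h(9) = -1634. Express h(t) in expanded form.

Write h(t) = at^3 + bt^2 + ct + d. Substituting each data point gives a linear system:
  64a + 16b + 4c + d = -164
  125a + 25b + 5c + d = -306
  512a + 64b + 8c + d = -1164
  729a + 81b + 9c + d = -1634
Solving the system yields a = -2, b = -2, c = -2, d = 4.
So h(t) = -2t^3 - 2t^2 - 2t + 4.
Check: h(9) = -1634. ✓

h(t) = -2t^3 - 2t^2 - 2t + 4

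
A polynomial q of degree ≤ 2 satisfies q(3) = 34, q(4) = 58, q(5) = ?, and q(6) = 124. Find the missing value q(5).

88

On equispaced nodes a degree-2 polynomial has vanishing third forward difference, so
  - q(3) + 3·q(4) - 3·q(5) + q(6) = 0.
Substituting the known values and solving for q(5):
  -3·q(5) = -264
  q(5) = 88.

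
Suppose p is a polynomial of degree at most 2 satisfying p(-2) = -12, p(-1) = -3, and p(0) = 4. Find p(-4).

Forward differences of the values at t = -2, -1, 0:
  p  : -12  -3  4
  Δ  : 9  7
  Δ^2: -2
The second differences are constant, confirming degree 2.
Interpolating (Newton forward form) and evaluating at t = -4 gives p(-4) = -36.

-36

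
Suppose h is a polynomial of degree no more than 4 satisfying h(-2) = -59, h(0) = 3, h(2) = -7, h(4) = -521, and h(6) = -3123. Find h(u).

Write h(u) = au^4 + bu^3 + cu^2 + du + e. Substituting each data point gives a linear system:
  16a - 8b + 4c - 2d + e = -59
  e = 3
  16a + 8b + 4c + 2d + e = -7
  256a + 64b + 16c + 4d + e = -521
  1296a + 216b + 36c + 6d + e = -3123
Solving the system yields a = -3, b = 3, c = 3, d = 1, e = 3.
So h(u) = -3u^4 + 3u^3 + 3u^2 + u + 3.
Check: h(6) = -3123. ✓

h(u) = -3u^4 + 3u^3 + 3u^2 + u + 3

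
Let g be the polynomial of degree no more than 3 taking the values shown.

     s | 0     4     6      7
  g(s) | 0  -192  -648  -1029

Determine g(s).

Using the Lagrange interpolation formula with nodes 0, 4, 6, 7:
  L_0(s) = (s - 4)(s - 6)(s - 7) / -168
  L_1(s) = s(s - 6)(s - 7) / 24
  L_2(s) = s(s - 4)(s - 7) / -12
  L_3(s) = s(s - 4)(s - 6) / 21
Then g(s) = 0·L_0(s) - 192·L_1(s) - 648·L_2(s) - 1029·L_3(s).
Expanding and collecting terms gives g(s) = -3s^3.
Check: g(6) = -648. ✓

g(s) = -3s^3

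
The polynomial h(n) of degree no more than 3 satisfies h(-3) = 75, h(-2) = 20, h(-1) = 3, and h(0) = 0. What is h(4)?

-352

Write h(n) = an^3 + bn^2 + cn + d. Substituting each data point gives a linear system:
  -27a + 9b - 3c + d = 75
  -8a + 4b - 2c + d = 20
  -a + b - c + d = 3
  d = 0
Solving the system yields a = -4, b = -5, c = -4, d = 0.
So h(n) = -4n³ - 5n² - 4n.
Then h(4) = -352.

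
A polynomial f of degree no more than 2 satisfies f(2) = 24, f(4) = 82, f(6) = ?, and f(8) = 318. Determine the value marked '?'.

The 3 known points determine the degree-2 polynomial uniquely.
Write f(s) = as^2 + bs + c. Substituting each data point gives a linear system:
  4a + 2b + c = 24
  16a + 4b + c = 82
  64a + 8b + c = 318
Solving the system yields a = 5, b = -1, c = 6.
So f(s) = 5s^2 - s + 6.
Then f(6) = 180.

180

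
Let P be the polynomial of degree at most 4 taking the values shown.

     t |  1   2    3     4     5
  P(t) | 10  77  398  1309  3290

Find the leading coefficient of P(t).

6

Write P(t) = at^4 + bt^3 + ct^2 + dt + e. Substituting each data point gives a linear system:
  a + b + c + d + e = 10
  16a + 8b + 4c + 2d + e = 77
  81a + 27b + 9c + 3d + e = 398
  256a + 64b + 16c + 4d + e = 1309
  625a + 125b + 25c + 5d + e = 3290
Solving the system yields a = 6, b = -4, c = 1, d = 2, e = 5.
So P(t) = 6t⁴ - 4t³ + t² + 2t + 5.
The leading coefficient is 6.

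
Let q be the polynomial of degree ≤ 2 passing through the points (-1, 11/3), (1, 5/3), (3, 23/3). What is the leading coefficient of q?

1

Write q(u) = au^2 + bu + c. Substituting each data point gives a linear system:
  a - b + c = 11/3
  a + b + c = 5/3
  9a + 3b + c = 23/3
Solving the system yields a = 1, b = -1, c = 5/3.
So q(u) = u^2 - u + 5/3.
The leading coefficient is 1.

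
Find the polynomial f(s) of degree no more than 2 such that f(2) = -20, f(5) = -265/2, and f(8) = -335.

Write f(s) = as^2 + bs + c. Substituting each data point gives a linear system:
  4a + 2b + c = -20
  25a + 5b + c = -265/2
  64a + 8b + c = -335
Solving the system yields a = -5, b = -5/2, c = 5.
So f(s) = -5s^2 - (5/2)s + 5.
Check: f(2) = -20. ✓

f(s) = -5s^2 - (5/2)s + 5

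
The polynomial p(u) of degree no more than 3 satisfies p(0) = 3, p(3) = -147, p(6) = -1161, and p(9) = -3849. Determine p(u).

p(u) = -5u^3 - 3u^2 + 4u + 3

Using the Lagrange interpolation formula with nodes 0, 3, 6, 9:
  L_0(u) = (u - 3)(u - 6)(u - 9) / -162
  L_1(u) = u(u - 6)(u - 9) / 54
  L_2(u) = u(u - 3)(u - 9) / -54
  L_3(u) = u(u - 3)(u - 6) / 162
Then p(u) = 3·L_0(u) - 147·L_1(u) - 1161·L_2(u) - 3849·L_3(u).
Expanding and collecting terms gives p(u) = -5u^3 - 3u^2 + 4u + 3.
Check: p(0) = 3. ✓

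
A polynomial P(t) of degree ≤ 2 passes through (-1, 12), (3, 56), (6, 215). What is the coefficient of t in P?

Write P(t) = at^2 + bt + c. Substituting each data point gives a linear system:
  a - b + c = 12
  9a + 3b + c = 56
  36a + 6b + c = 215
Solving the system yields a = 6, b = -1, c = 5.
So P(t) = 6t^2 - t + 5.
The coefficient of t is -1.

-1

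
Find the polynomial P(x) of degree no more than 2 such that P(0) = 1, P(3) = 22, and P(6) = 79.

P(x) = 2x^2 + x + 1

Using the Lagrange interpolation formula with nodes 0, 3, 6:
  L_0(x) = (x - 3)(x - 6) / 18
  L_1(x) = x(x - 6) / -9
  L_2(x) = x(x - 3) / 18
Then P(x) = 1·L_0(x) + 22·L_1(x) + 79·L_2(x).
Expanding and collecting terms gives P(x) = 2x² + x + 1.
Check: P(3) = 22. ✓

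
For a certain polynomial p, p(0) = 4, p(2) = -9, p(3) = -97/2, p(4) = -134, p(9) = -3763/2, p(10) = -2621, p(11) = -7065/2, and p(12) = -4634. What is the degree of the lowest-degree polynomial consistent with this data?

3

Divided differences on the nodes 0, 2, 3, 4, 9, 10, 11, 12:
  order 0: 4  -9  -97/2  -134  -3763/2  -2621  -7065/2  -4634
  order 1: -13/2  -79/2  -171/2  -699/2  -1479/2  -1823/2  -2203/2
  order 2: -11  -23  -44  -65  -86  -95
  order 3: -3  -3  -3  -3  -3
  order 4: 0  0  0  0
  order 5: 0  0  0
  order 6: 0  0
  order 7: 0
The order-3 divided differences are all -3 (nonzero) and every higher order vanishes, so the data lies on a polynomial of degree exactly 3.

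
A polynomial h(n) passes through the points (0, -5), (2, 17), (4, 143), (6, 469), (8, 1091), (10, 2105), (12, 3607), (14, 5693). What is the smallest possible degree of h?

Forward differences of the values at n = 0, 2, 4, 6, 8, 10, 12, 14:
  h  : -5  17  143  469  1091  2105  3607  5693
  Δ  : 22  126  326  622  1014  1502  2086
  Δ^2: 104  200  296  392  488  584
  Δ^3: 96  96  96  96  96
  Δ^4: 0  0  0  0
  Δ^5: 0  0  0
  Δ^6: 0  0
  Δ^7: 0
The third differences are constant (96) and nonzero, while all higher differences vanish, so the minimal degree is 3.

3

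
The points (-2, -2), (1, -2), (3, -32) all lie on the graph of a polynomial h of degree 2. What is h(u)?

Using the Lagrange interpolation formula with nodes -2, 1, 3:
  L_0(u) = (u - 1)(u - 3) / 15
  L_1(u) = (u + 2)(u - 3) / -6
  L_2(u) = (u + 2)(u - 1) / 10
Then h(u) = -2·L_0(u) - 2·L_1(u) - 32·L_2(u).
Expanding and collecting terms gives h(u) = -3u² - 3u + 4.
Check: h(-2) = -2. ✓

h(u) = -3u^2 - 3u + 4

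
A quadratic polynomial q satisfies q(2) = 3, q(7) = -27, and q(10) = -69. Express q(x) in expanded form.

Write q(x) = ax^2 + bx + c. Substituting each data point gives a linear system:
  4a + 2b + c = 3
  49a + 7b + c = -27
  100a + 10b + c = -69
Solving the system yields a = -1, b = 3, c = 1.
So q(x) = -x² + 3x + 1.
Check: q(10) = -69. ✓

q(x) = -x^2 + 3x + 1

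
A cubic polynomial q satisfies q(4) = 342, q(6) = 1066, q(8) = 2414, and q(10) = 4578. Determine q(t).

Write q(t) = at^3 + bt^2 + ct + d. Substituting each data point gives a linear system:
  64a + 16b + 4c + d = 342
  216a + 36b + 6c + d = 1066
  512a + 64b + 8c + d = 2414
  1000a + 100b + 10c + d = 4578
Solving the system yields a = 4, b = 6, c = -2, d = -2.
So q(t) = 4t^3 + 6t^2 - 2t - 2.
Check: q(6) = 1066. ✓

q(t) = 4t^3 + 6t^2 - 2t - 2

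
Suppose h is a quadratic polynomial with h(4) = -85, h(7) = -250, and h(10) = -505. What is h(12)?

-725

Write h(s) = as^2 + bs + c. Substituting each data point gives a linear system:
  16a + 4b + c = -85
  49a + 7b + c = -250
  100a + 10b + c = -505
Solving the system yields a = -5, b = 0, c = -5.
So h(s) = -5s^2 - 5.
Then h(12) = -725.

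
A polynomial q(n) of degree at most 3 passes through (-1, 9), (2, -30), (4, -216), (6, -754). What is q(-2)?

Write q(n) = an^3 + bn^2 + cn + d. Substituting each data point gives a linear system:
  -a + b - c + d = 9
  8a + 4b + 2c + d = -30
  64a + 16b + 4c + d = -216
  216a + 36b + 6c + d = -754
Solving the system yields a = -4, b = 4, c = -5, d = -4.
So q(n) = -4n^3 + 4n^2 - 5n - 4.
Then q(-2) = 54.

54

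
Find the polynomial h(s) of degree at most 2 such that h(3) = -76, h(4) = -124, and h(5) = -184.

h(s) = -6s^2 - 6s - 4

Using the Lagrange interpolation formula with nodes 3, 4, 5:
  L_0(s) = (s - 4)(s - 5) / 2
  L_1(s) = (s - 3)(s - 5) / -1
  L_2(s) = (s - 3)(s - 4) / 2
Then h(s) = -76·L_0(s) - 124·L_1(s) - 184·L_2(s).
Expanding and collecting terms gives h(s) = -6s^2 - 6s - 4.
Check: h(4) = -124. ✓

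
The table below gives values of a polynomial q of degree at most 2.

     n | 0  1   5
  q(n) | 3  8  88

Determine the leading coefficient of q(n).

Write q(n) = an^2 + bn + c. Substituting each data point gives a linear system:
  c = 3
  a + b + c = 8
  25a + 5b + c = 88
Solving the system yields a = 3, b = 2, c = 3.
So q(n) = 3n² + 2n + 3.
The leading coefficient is 3.

3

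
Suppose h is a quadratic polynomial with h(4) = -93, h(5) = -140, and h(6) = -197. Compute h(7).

Forward differences of the values at s = 4, 5, 6:
  h  : -93  -140  -197
  Δ  : -47  -57
  Δ^2: -10
The second differences are constant, confirming degree 2.
Interpolating (Newton forward form) and evaluating at s = 7 gives h(7) = -264.

-264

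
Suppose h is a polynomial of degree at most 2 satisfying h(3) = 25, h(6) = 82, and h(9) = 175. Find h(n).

Using the Lagrange interpolation formula with nodes 3, 6, 9:
  L_0(n) = (n - 6)(n - 9) / 18
  L_1(n) = (n - 3)(n - 9) / -9
  L_2(n) = (n - 3)(n - 6) / 18
Then h(n) = 25·L_0(n) + 82·L_1(n) + 175·L_2(n).
Expanding and collecting terms gives h(n) = 2n² + n + 4.
Check: h(9) = 175. ✓

h(n) = 2n^2 + n + 4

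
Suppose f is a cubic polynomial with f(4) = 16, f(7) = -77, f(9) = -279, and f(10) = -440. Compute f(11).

-649

Write f(u) = au^3 + bu^2 + cu + d. Substituting each data point gives a linear system:
  64a + 16b + 4c + d = 16
  343a + 49b + 7c + d = -77
  729a + 81b + 9c + d = -279
  1000a + 100b + 10c + d = -440
Solving the system yields a = -1, b = 6, c = -4, d = 0.
So f(u) = -u³ + 6u² - 4u.
Then f(11) = -649.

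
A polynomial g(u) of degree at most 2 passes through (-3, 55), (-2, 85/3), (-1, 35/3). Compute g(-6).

195

Using the Lagrange interpolation formula with nodes -3, -2, -1:
  L_0(u) = (u + 2)(u + 1) / 2
  L_1(u) = (u + 3)(u + 1) / -1
  L_2(u) = (u + 3)(u + 2) / 2
Then g(u) = 55·L_0(u) + 85/3·L_1(u) + 35/3·L_2(u).
Expanding and collecting terms gives g(u) = 5u² - (5/3)u + 5.
Evaluating at u = -6: g(-6) = 195.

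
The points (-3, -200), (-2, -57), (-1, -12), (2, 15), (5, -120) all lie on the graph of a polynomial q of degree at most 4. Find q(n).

Write q(n) = an^4 + bn^3 + cn^2 + dn + e. Substituting each data point gives a linear system:
  81a - 27b + 9c - 3d + e = -200
  16a - 8b + 4c - 2d + e = -57
  a - b + c - d + e = -12
  16a + 8b + 4c + 2d + e = 15
  625a + 125b + 25c + 5d + e = -120
Solving the system yields a = -1, b = 4, c = 0, d = 2, e = -5.
So q(n) = -n⁴ + 4n³ + 2n - 5.
Check: q(-1) = -12. ✓

q(n) = -n^4 + 4n^3 + 2n - 5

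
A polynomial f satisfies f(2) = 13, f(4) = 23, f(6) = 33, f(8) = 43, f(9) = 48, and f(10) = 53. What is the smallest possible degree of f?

Divided differences on the nodes 2, 4, 6, 8, 9, 10:
  order 0: 13  23  33  43  48  53
  order 1: 5  5  5  5  5
  order 2: 0  0  0  0
  order 3: 0  0  0
  order 4: 0  0
  order 5: 0
The order-1 divided differences are all 5 (nonzero) and every higher order vanishes, so the data lies on a polynomial of degree exactly 1.

1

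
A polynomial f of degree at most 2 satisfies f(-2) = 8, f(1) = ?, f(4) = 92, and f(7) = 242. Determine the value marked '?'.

On equispaced nodes a degree-2 polynomial has vanishing third forward difference, so
  - f(-2) + 3·f(1) - 3·f(4) + f(7) = 0.
Substituting the known values and solving for f(1):
  3·f(1) = 42
  f(1) = 14.

14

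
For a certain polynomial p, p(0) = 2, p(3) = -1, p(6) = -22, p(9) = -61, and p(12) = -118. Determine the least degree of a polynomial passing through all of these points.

2

Forward differences of the values at s = 0, 3, 6, 9, 12:
  p  : 2  -1  -22  -61  -118
  Δ  : -3  -21  -39  -57
  Δ^2: -18  -18  -18
  Δ^3: 0  0
  Δ^4: 0
The second differences are constant (-18) and nonzero, while all higher differences vanish, so the minimal degree is 2.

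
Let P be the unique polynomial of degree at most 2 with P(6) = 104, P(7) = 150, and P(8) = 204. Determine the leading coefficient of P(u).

4

Write P(u) = au^2 + bu + c. Substituting each data point gives a linear system:
  36a + 6b + c = 104
  49a + 7b + c = 150
  64a + 8b + c = 204
Solving the system yields a = 4, b = -6, c = -4.
So P(u) = 4u^2 - 6u - 4.
The leading coefficient is 4.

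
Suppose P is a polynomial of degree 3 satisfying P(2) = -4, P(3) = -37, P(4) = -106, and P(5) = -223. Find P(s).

Using the Lagrange interpolation formula with nodes 2, 3, 4, 5:
  L_0(s) = (s - 3)(s - 4)(s - 5) / -6
  L_1(s) = (s - 2)(s - 4)(s - 5) / 2
  L_2(s) = (s - 2)(s - 3)(s - 5) / -2
  L_3(s) = (s - 2)(s - 3)(s - 4) / 6
Then P(s) = -4·L_0(s) - 37·L_1(s) - 106·L_2(s) - 223·L_3(s).
Expanding and collecting terms gives P(s) = -2s^3 + 5s + 2.
Check: P(2) = -4. ✓

P(s) = -2s^3 + 5s + 2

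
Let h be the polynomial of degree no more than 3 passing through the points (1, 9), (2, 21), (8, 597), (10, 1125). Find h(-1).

Write h(n) = an^3 + bn^2 + cn + d. Substituting each data point gives a linear system:
  a + b + c + d = 9
  8a + 4b + 2c + d = 21
  512a + 64b + 8c + d = 597
  1000a + 100b + 10c + d = 1125
Solving the system yields a = 1, b = 1, c = 2, d = 5.
So h(n) = n³ + n² + 2n + 5.
Then h(-1) = 3.

3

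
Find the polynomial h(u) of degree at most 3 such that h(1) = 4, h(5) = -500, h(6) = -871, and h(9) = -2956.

Using the Lagrange interpolation formula with nodes 1, 5, 6, 9:
  L_0(u) = (u - 5)(u - 6)(u - 9) / -160
  L_1(u) = (u - 1)(u - 6)(u - 9) / 16
  L_2(u) = (u - 1)(u - 5)(u - 9) / -15
  L_3(u) = (u - 1)(u - 5)(u - 6) / 96
Then h(u) = 4·L_0(u) - 500·L_1(u) - 871·L_2(u) - 2956·L_3(u).
Expanding and collecting terms gives h(u) = -4u³ - u² + 4u + 5.
Check: h(9) = -2956. ✓

h(u) = -4u^3 - u^2 + 4u + 5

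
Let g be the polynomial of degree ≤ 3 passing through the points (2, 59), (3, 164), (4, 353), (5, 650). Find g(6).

Forward differences of the values at s = 2, 3, 4, 5:
  g  : 59  164  353  650
  Δ  : 105  189  297
  Δ^2: 84  108
  Δ^3: 24
The third differences are constant, confirming degree 3.
Interpolating (Newton forward form) and evaluating at s = 6 gives g(6) = 1079.

1079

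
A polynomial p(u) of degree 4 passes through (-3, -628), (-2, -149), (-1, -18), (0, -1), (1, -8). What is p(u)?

Write p(u) = au^4 + bu^3 + cu^2 + du + e. Substituting each data point gives a linear system:
  81a - 27b + 9c - 3d + e = -628
  16a - 8b + 4c - 2d + e = -149
  a - b + c - d + e = -18
  e = -1
  a + b + c + d + e = -8
Solving the system yields a = -6, b = 3, c = -6, d = 2, e = -1.
So p(u) = -6u⁴ + 3u³ - 6u² + 2u - 1.
Check: p(-3) = -628. ✓

p(u) = -6u^4 + 3u^3 - 6u^2 + 2u - 1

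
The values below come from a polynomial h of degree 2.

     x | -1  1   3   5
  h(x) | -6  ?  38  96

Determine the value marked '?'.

The 3 known points determine the degree-2 polynomial uniquely.
Write h(x) = ax^2 + bx + c. Substituting each data point gives a linear system:
  a - b + c = -6
  9a + 3b + c = 38
  25a + 5b + c = 96
Solving the system yields a = 3, b = 5, c = -4.
So h(x) = 3x^2 + 5x - 4.
Then h(1) = 4.

4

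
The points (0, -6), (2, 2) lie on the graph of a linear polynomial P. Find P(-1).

Using the Lagrange interpolation formula with nodes 0, 2:
  L_0(t) = (t - 2) / -2
  L_1(t) = t / 2
Then P(t) = -6·L_0(t) + 2·L_1(t).
Expanding and collecting terms gives P(t) = 4t - 6.
Evaluating at t = -1: P(-1) = -10.

-10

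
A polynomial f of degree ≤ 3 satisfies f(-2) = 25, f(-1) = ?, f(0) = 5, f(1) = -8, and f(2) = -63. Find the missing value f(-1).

The 4 known points determine the degree-3 polynomial uniquely.
Write f(t) = at^3 + bt^2 + ct + d. Substituting each data point gives a linear system:
  -8a + 4b - 2c + d = 25
  d = 5
  a + b + c + d = -8
  8a + 4b + 2c + d = -63
Solving the system yields a = -5, b = -6, c = -2, d = 5.
So f(t) = -5t³ - 6t² - 2t + 5.
Then f(-1) = 6.

6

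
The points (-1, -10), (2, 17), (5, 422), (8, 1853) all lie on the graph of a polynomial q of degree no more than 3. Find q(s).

Write q(s) = as^3 + bs^2 + cs + d. Substituting each data point gives a linear system:
  -a + b - c + d = -10
  8a + 4b + 2c + d = 17
  125a + 25b + 5c + d = 422
  512a + 64b + 8c + d = 1853
Solving the system yields a = 4, b = -3, c = 0, d = -3.
So q(s) = 4s^3 - 3s^2 - 3.
Check: q(5) = 422. ✓

q(s) = 4s^3 - 3s^2 - 3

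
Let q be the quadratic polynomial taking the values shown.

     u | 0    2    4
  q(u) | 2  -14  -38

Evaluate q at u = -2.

10

Write q(u) = au^2 + bu + c. Substituting each data point gives a linear system:
  c = 2
  4a + 2b + c = -14
  16a + 4b + c = -38
Solving the system yields a = -1, b = -6, c = 2.
So q(u) = -u^2 - 6u + 2.
Then q(-2) = 10.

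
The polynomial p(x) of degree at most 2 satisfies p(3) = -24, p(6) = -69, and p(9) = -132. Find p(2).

Forward differences of the values at x = 3, 6, 9:
  p  : -24  -69  -132
  Δ  : -45  -63
  Δ^2: -18
The second differences are constant, confirming degree 2.
Interpolating (Newton forward form) and evaluating at x = 2 gives p(2) = -13.

-13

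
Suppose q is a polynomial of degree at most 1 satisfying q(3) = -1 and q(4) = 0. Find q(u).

q(u) = u - 4

Using the Lagrange interpolation formula with nodes 3, 4:
  L_0(u) = (u - 4) / -1
  L_1(u) = (u - 3) / 1
Then q(u) = -1·L_0(u) + 0·L_1(u).
Expanding and collecting terms gives q(u) = u - 4.
Check: q(4) = 0. ✓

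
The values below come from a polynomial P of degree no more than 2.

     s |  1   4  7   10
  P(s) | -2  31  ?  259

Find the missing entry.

118

On equispaced nodes a degree-2 polynomial has vanishing third forward difference, so
  - P(1) + 3·P(4) - 3·P(7) + P(10) = 0.
Substituting the known values and solving for P(7):
  -3·P(7) = -354
  P(7) = 118.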